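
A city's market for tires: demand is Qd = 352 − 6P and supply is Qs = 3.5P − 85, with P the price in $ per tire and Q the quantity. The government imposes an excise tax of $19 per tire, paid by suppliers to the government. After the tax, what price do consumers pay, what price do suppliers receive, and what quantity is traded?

Without the tax, 352 − 6P = 3.5P − 85 gives 9.5P = 437, so P* = $46 and Q* = 76.
With the tax collected from suppliers, supply shifts: Qs = 3.5(P − 19) − 85.
Solving gives Q = 34 with consumers paying $53 and suppliers receiving $34 (the $19 wedge).

Consumers pay $53; suppliers receive $34; quantity = 34.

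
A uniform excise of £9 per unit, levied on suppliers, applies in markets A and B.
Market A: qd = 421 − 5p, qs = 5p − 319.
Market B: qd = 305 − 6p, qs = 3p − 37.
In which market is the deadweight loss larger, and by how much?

Market A: pre-tax p* = £74, q* = 51; post-tax q = 28.5; deadweight loss = £101.25.
Market B: pre-tax p* = £38, q* = 77; post-tax q = 59; deadweight loss = £81.
Difference: £101.25 vs £81 → market A is larger by £20.25.

Market A, by £20.25.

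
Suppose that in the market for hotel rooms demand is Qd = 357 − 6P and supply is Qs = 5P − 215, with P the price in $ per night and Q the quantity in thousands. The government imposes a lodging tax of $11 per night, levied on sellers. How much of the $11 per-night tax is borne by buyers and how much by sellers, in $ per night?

Before the tax: set 357 − 6P = 5P − 215 → P* = $52, Q* = 45.
With the tax collected from sellers, supply shifts: Qs = 5(P − 11) − 215.
New equilibrium: buyers pay $57, sellers receive $46, Q = 15. (Wedge: Pb − Ps = 11.)
Burden on buyers: $5; on sellers: $6. (They sum to $11.)
The less price-elastic side of the market bears the larger share of a per-unit tax.

Buyers bear $5 per night; sellers bear $6 per night.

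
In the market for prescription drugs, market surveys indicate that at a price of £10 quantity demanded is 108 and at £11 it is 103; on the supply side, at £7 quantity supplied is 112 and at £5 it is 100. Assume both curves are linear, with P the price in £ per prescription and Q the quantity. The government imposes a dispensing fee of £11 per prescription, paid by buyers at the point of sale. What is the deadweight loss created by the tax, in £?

Deadweight loss = £165.

Demand slope: (103 − 108)/(11 − 10) = -5, so Qd = 158 − 5P.
Supply slope: (100 − 112)/(5 − 7) = 6, so Qs = 6P + 70.
Before the tax: set 158 − 5P = 6P + 70 → P* = £8, Q* = 118.
With the tax collected from buyers, demand (in seller-price terms) shifts: Qd = 158 − 5(P + 11).
Solving gives Q = 88 with buyers paying £14 and suppliers receiving £3 (the £11 wedge).
Quantity falls by |ΔQ| = |118 − 88| = 30.
DWL = ½ · t · |ΔQ| = ½ · 11 · 30 = £165.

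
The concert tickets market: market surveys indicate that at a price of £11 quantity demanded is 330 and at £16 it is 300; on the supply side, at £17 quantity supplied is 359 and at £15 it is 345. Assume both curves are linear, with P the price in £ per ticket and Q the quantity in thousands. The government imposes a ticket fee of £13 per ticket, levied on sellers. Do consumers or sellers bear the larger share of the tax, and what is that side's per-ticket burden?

Consumers bear the larger share: £7 per ticket.

Demand slope: (300 − 330)/(16 − 11) = -6, so Qd = 396 − 6P.
Supply slope: (345 − 359)/(15 − 17) = 7, so Qs = 7P + 240.
Before the tax: set 396 − 6P = 7P + 240 → P* = £12, Q* = 324.
With the tax collected from sellers, supply shifts: Qs = 7(P − 13) + 240.
Solving gives Q = 282 with consumers paying £19 and sellers receiving £6 (the £13 wedge).
Per-ticket burden: consumers £7, sellers £6.
Consumers take the larger share because demand is less price-elastic here (demand slope 6 vs supply slope 7).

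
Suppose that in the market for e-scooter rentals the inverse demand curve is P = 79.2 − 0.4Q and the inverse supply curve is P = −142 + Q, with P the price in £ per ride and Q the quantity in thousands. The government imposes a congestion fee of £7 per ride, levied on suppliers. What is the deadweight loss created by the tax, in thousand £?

Deadweight loss = £17.5 thousand.

Rewrite in direct form: Qd = 198 − 2.5P and Qs = P + 142.
Before the tax: set 198 − 2.5P = P + 142 → P* = £16, Q* = 158.
With the tax collected from suppliers, supply shifts: Qs = (P − 7) + 142.
New equilibrium: buyers pay £18, suppliers receive £11, Q = 153. (Wedge: Pb − Ps = 7.)
Quantity falls by |ΔQ| = |158 − 153| = 5.
DWL = ½ · t · |ΔQ| = ½ · 7 · 5 = £17.5.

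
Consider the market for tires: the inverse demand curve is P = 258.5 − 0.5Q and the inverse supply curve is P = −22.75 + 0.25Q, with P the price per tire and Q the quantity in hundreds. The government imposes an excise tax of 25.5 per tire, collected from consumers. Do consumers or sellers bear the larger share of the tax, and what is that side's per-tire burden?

Rewrite in direct form: Qd = 517 − 2P and Qs = 4P + 91.
Before the tax: set 517 − 2P = 4P + 91 → P* = 71, Q* = 375.
With the tax collected from consumers, demand (in seller-price terms) shifts: Qd = 517 − 2(P + 25.5).
Solving gives Q = 341 with consumers paying 88 and sellers receiving 62.5 (the 25.5 wedge).
Per-tire burden: consumers 17, sellers 8.5.
Consumers take the larger share because demand is less price-elastic here (demand slope 2 vs supply slope 4).
The less price-elastic side of the market bears the larger share of a per-unit tax.

Consumers bear the larger share: 17 per tire.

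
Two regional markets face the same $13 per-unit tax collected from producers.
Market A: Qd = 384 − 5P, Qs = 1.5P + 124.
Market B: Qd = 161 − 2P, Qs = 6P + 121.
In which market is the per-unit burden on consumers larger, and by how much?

Market A: pre-tax P* = $40, Q* = 184; post-tax Q = 169; per-unit burden on consumers = $3.
Market B: pre-tax P* = $5, Q* = 151; post-tax Q = 131.5; per-unit burden on consumers = $9.75.
Difference: $3 vs $9.75 → market B is larger by $6.75.

Market B, by $6.75.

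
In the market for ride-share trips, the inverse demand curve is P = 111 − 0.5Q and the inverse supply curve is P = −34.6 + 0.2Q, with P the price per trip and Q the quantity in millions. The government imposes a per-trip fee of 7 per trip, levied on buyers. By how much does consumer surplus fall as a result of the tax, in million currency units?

Rewrite in direct form: Qd = 222 − 2P and Qs = 5P + 173.
Before the tax: set 222 − 2P = 5P + 173 → P* = 7, Q* = 208.
With the tax collected from buyers, demand (in seller-price terms) shifts: Qd = 222 − 2(P + 7).
Solving gives Q = 198 with buyers paying 12 and producers receiving 5 (the 7 wedge).
ΔCS is the trapezoid between Q = 198 and Q = 208 of height 5: ½ · (208 + 198) · 5 = 1015.

Consumer surplus falls by 1015 million.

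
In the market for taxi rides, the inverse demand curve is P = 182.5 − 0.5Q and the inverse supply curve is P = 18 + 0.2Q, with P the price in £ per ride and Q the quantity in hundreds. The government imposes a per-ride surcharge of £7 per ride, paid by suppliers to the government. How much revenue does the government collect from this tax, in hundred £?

Inverting to Q(P) form: Qd = 365 − 2P; Qs = 5P − 90.
Without the tax, 365 − 2P = 5P − 90 gives 7P = 455, so P* = £65 and Q* = 235.
With the tax collected from suppliers, supply shifts: Qs = 5(P − 7) − 90.
Solving gives Q = 225 with consumers paying £70 and suppliers receiving £63 (the £7 wedge).
Revenue = t · Q = 7 · 225 = £1575.

Tax revenue = £1575 hundred.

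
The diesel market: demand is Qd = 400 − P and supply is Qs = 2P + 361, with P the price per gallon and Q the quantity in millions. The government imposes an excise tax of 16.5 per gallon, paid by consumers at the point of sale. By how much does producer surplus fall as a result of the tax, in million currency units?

Producer surplus falls by 2098.25 million.

Without the tax, 400 − P = 2P + 361 gives 3P = 39, so P* = 13 and Q* = 387.
With the tax collected from consumers, demand (in seller-price terms) shifts: Qd = 400 − (P + 16.5).
New equilibrium: consumers pay 24, sellers receive 7.5, Q = 376. (Wedge: Pb − Ps = 16.5.)
ΔPS is the trapezoid between Q = 376 and Q = 387 of height 5.5: ½ · (387 + 376) · 5.5 = 2098.25.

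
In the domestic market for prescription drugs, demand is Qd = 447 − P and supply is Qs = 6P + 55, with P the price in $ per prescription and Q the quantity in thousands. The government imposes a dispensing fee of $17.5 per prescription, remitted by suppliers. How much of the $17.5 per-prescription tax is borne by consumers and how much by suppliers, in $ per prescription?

Without the tax, 447 − P = 6P + 55 gives 7P = 392, so P* = $56 and Q* = 391.
With the tax collected from suppliers, supply shifts: Qs = 6(P − 17.5) + 55.
New equilibrium: consumers pay $71, suppliers receive $53.5, Q = 376. (Wedge: Pb − Ps = 17.5.)
Burden on consumers: $15; on suppliers: $2.5. (They sum to $17.5.)
The less price-elastic side of the market bears the larger share of a per-unit tax.

Consumers bear $15 per prescription; suppliers bear $2.5 per prescription.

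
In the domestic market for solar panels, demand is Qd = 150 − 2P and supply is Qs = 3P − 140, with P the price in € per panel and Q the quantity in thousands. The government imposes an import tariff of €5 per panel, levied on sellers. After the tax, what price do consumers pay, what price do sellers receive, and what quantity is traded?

Consumers pay €61; sellers receive €56; quantity = 28.

Before the tax: set 150 − 2P = 3P − 140 → P* = €58, Q* = 34.
With the tax collected from sellers, supply shifts: Qs = 3(P − 5) − 140.
Solving gives Q = 28 with consumers paying €61 and sellers receiving €56 (the €5 wedge).
The less price-elastic side of the market bears the larger share of a per-unit tax.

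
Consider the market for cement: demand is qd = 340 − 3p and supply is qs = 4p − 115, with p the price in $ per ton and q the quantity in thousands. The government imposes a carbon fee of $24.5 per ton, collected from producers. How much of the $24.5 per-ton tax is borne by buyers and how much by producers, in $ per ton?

Buyers bear $14 per ton; producers bear $10.5 per ton.

Before the tax: set 340 − 3p = 4p − 115 → p* = $65, q* = 145.
With the tax collected from producers, supply shifts: qs = 4(p − 24.5) − 115.
Solving gives q = 103 with buyers paying $79 and producers receiving $54.5 (the $24.5 wedge).
Burden on buyers: $14; on producers: $10.5. (They sum to $24.5.)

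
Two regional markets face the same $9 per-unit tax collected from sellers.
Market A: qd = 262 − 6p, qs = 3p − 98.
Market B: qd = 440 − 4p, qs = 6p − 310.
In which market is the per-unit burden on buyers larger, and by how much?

Market A: pre-tax p* = $40, q* = 22; post-tax q = 4; per-unit burden on buyers = $3.
Market B: pre-tax p* = $75, q* = 140; post-tax q = 118.4; per-unit burden on buyers = $5.4.
Difference: $3 vs $5.4 → market B is larger by $2.4.

Market B, by $2.4.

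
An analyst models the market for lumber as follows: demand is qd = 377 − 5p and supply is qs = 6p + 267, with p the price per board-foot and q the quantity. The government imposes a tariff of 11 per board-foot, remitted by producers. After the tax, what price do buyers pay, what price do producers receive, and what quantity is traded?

Without the tax, 377 − 5p = 6p + 267 gives 11p = 110, so p* = 10 and q* = 327.
With the tax collected from producers, supply shifts: qs = 6(p − 11) + 267.
Solving gives q = 297 with buyers paying 16 and producers receiving 5 (the 11 wedge).
The less price-elastic side of the market bears the larger share of a per-unit tax.

Buyers pay 16; producers receive 5; quantity = 297.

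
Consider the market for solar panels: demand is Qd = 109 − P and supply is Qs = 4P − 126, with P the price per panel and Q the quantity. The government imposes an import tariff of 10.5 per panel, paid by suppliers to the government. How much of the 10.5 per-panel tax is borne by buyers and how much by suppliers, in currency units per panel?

Buyers bear 8.4 per panel; suppliers bear 2.1 per panel.

Before the tax: set 109 − P = 4P − 126 → P* = 47, Q* = 62.
With the tax collected from suppliers, supply shifts: Qs = 4(P − 10.5) − 126.
New equilibrium: buyers pay 55.4, suppliers receive 44.9, Q = 53.6. (Wedge: Pb − Ps = 10.5.)
Burden on buyers: 8.4; on suppliers: 2.1. (They sum to 10.5.)
The less price-elastic side of the market bears the larger share of a per-unit tax.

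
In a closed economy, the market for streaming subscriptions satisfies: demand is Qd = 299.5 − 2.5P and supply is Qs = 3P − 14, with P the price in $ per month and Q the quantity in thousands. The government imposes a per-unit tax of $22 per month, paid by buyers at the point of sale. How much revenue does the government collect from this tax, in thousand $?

Tax revenue = $2794 thousand.

Without the tax, 299.5 − 2.5P = 3P − 14 gives 5.5P = 313.5, so P* = $57 and Q* = 157.
With the tax collected from buyers, demand (in seller-price terms) shifts: Qd = 299.5 − 2.5(P + 22).
New equilibrium: buyers pay $69, producers receive $47, Q = 127. (Wedge: Pb − Ps = 22.)
Revenue = t · Q = 22 · 127 = $2794.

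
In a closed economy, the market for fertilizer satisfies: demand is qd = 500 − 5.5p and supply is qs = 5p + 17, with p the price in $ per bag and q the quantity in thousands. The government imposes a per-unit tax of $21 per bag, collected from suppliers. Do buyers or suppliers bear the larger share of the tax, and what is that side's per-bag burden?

Before the tax: set 500 − 5.5p = 5p + 17 → p* = $46, q* = 247.
With the tax collected from suppliers, supply shifts: qs = 5(p − 21) + 17.
New equilibrium: buyers pay $56, suppliers receive $35, q = 192. (Wedge: pb − ps = 21.)
Per-bag burden: buyers $10, suppliers $11.
Suppliers take the larger share because supply is less price-elastic here (demand slope 5.5 vs supply slope 5).

Suppliers bear the larger share: $11 per bag.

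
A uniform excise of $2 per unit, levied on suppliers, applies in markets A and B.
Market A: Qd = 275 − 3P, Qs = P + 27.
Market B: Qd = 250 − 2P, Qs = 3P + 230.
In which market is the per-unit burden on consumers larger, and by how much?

Market A: pre-tax P* = $62, Q* = 89; post-tax Q = 87.5; per-unit burden on consumers = $0.5.
Market B: pre-tax P* = $4, Q* = 242; post-tax Q = 239.6; per-unit burden on consumers = $1.2.
Difference: $0.5 vs $1.2 → market B is larger by $0.7.

Market B, by $0.7.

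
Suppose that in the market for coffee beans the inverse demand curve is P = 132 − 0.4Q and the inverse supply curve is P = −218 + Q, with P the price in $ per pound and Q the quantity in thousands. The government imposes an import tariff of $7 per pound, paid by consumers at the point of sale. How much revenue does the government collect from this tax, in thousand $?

Rewrite in direct form: Qd = 330 − 2.5P and Qs = P + 218.
Without the tax, 330 − 2.5P = P + 218 gives 3.5P = 112, so P* = $32 and Q* = 250.
With the tax collected from consumers, demand (in seller-price terms) shifts: Qd = 330 − 2.5(P + 7).
New equilibrium: consumers pay $34, producers receive $27, Q = 245. (Wedge: Pb − Ps = 7.)
Revenue = t · Q = 7 · 245 = $1715.

Tax revenue = $1715 thousand.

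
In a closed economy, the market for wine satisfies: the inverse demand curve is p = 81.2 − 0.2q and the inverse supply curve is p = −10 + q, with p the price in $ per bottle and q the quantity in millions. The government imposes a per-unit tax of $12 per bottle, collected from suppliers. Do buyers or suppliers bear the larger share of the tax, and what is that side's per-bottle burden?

Suppliers bear the larger share: $10 per bottle.

Rewrite in direct form: qd = 406 − 5p and qs = p + 10.
Before the tax: set 406 − 5p = p + 10 → p* = $66, q* = 76.
With the tax collected from suppliers, supply shifts: qs = (p − 12) + 10.
New equilibrium: buyers pay $68, suppliers receive $56, q = 66. (Wedge: pb − ps = 12.)
Per-bottle burden: buyers $2, suppliers $10.
Suppliers take the larger share because supply is less price-elastic here (demand slope 5 vs supply slope 1).
The less price-elastic side of the market bears the larger share of a per-unit tax.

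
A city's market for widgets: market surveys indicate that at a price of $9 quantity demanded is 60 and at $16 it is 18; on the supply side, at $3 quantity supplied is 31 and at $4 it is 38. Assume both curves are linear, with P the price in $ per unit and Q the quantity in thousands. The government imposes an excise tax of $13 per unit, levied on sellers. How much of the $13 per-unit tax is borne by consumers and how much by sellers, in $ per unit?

Demand slope: (18 − 60)/(16 − 9) = -6, so Qd = 114 − 6P.
Supply slope: (38 − 31)/(4 − 3) = 7, so Qs = 7P + 10.
Before the tax: set 114 − 6P = 7P + 10 → P* = $8, Q* = 66.
With the tax collected from sellers, supply shifts: Qs = 7(P − 13) + 10.
Solving gives Q = 24 with consumers paying $15 and sellers receiving $2 (the $13 wedge).
Burden on consumers: $7; on sellers: $6. (They sum to $13.)
The less price-elastic side of the market bears the larger share of a per-unit tax.

Consumers bear $7 per unit; sellers bear $6 per unit.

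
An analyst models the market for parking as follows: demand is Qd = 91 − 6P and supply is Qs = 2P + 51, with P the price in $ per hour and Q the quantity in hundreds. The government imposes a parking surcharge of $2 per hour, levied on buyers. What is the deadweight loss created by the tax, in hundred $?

Before the tax: set 91 − 6P = 2P + 51 → P* = $5, Q* = 61.
With the tax collected from buyers, demand (in seller-price terms) shifts: Qd = 91 − 6(P + 2).
Solving gives Q = 58 with buyers paying $5.5 and producers receiving $3.5 (the $2 wedge).
Quantity falls by |ΔQ| = |61 − 58| = 3.
DWL = ½ · t · |ΔQ| = ½ · 2 · 3 = $3.

Deadweight loss = $3 hundred.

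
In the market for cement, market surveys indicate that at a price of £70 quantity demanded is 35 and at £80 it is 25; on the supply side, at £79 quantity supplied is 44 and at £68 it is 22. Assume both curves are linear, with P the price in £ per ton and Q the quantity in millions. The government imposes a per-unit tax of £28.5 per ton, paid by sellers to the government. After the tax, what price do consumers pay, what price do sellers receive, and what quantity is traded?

Demand slope: (25 − 35)/(80 − 70) = -1, so Qd = 105 − P.
Supply slope: (22 − 44)/(68 − 79) = 2, so Qs = 2P − 114.
Before the tax: set 105 − P = 2P − 114 → P* = £73, Q* = 32.
With the tax collected from sellers, supply shifts: Qs = 2(P − 28.5) − 114.
New equilibrium: consumers pay £92, sellers receive £63.5, Q = 13. (Wedge: Pb − Ps = 28.5.)
The less price-elastic side of the market bears the larger share of a per-unit tax.

Consumers pay £92; sellers receive £63.5; quantity = 13.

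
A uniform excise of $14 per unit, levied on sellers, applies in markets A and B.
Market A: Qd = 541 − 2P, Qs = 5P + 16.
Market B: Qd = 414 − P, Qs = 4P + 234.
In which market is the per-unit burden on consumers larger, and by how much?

Market B, by $1.2.

Market A: pre-tax P* = $75, Q* = 391; post-tax Q = 371; per-unit burden on consumers = $10.
Market B: pre-tax P* = $36, Q* = 378; post-tax Q = 366.8; per-unit burden on consumers = $11.2.
Difference: $10 vs $11.2 → market B is larger by $1.2.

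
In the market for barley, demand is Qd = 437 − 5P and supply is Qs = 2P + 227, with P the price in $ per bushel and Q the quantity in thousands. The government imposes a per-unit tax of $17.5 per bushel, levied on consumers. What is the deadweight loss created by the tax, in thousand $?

Deadweight loss = $218.75 thousand.

Without the tax, 437 − 5P = 2P + 227 gives 7P = 210, so P* = $30 and Q* = 287.
With the tax collected from consumers, demand (in seller-price terms) shifts: Qd = 437 − 5(P + 17.5).
New equilibrium: consumers pay $35, sellers receive $17.5, Q = 262. (Wedge: Pb − Ps = 17.5.)
Quantity falls by |ΔQ| = |287 − 262| = 25.
DWL = ½ · t · |ΔQ| = ½ · 17.5 · 25 = $218.75.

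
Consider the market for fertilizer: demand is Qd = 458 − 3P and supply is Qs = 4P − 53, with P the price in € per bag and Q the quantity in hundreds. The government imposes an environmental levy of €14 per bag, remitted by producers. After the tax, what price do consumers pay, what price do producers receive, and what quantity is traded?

Without the tax, 458 − 3P = 4P − 53 gives 7P = 511, so P* = €73 and Q* = 239.
With the tax collected from producers, supply shifts: Qs = 4(P − 14) − 53.
New equilibrium: consumers pay €81, producers receive €67, Q = 215. (Wedge: Pb − Ps = 14.)
The less price-elastic side of the market bears the larger share of a per-unit tax.

Consumers pay €81; producers receive €67; quantity = 215.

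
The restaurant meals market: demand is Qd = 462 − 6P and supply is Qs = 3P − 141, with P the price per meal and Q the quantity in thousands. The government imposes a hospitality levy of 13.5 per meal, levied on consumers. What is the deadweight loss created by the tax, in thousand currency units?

Before the tax: set 462 − 6P = 3P − 141 → P* = 67, Q* = 60.
With the tax collected from consumers, demand (in seller-price terms) shifts: Qd = 462 − 6(P + 13.5).
New equilibrium: consumers pay 71.5, suppliers receive 58, Q = 33. (Wedge: Pb − Ps = 13.5.)
Quantity falls by |ΔQ| = |60 − 33| = 27.
DWL = ½ · t · |ΔQ| = ½ · 13.5 · 27 = 182.25.

Deadweight loss = 182.25 thousand.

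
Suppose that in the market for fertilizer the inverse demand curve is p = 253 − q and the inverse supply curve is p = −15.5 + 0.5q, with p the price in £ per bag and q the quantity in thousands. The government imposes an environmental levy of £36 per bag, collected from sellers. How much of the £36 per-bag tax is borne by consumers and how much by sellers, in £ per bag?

Inverting to q(p) form: qd = 253 − p; qs = 2p + 31.
Before the tax: set 253 − p = 2p + 31 → p* = £74, q* = 179.
With the tax collected from sellers, supply shifts: qs = 2(p − 36) + 31.
New equilibrium: consumers pay £98, sellers receive £62, q = 155. (Wedge: pb − ps = 36.)
Burden on consumers: £24; on sellers: £12. (They sum to £36.)
The less price-elastic side of the market bears the larger share of a per-unit tax.

Consumers bear £24 per bag; sellers bear £12 per bag.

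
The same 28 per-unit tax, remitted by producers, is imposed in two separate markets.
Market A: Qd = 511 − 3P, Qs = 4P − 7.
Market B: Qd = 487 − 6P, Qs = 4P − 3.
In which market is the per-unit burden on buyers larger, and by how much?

Market A, by 4.8.

Market A: pre-tax P* = 74, Q* = 289; post-tax Q = 241; per-unit burden on buyers = 16.
Market B: pre-tax P* = 49, Q* = 193; post-tax Q = 125.8; per-unit burden on buyers = 11.2.
Difference: 16 vs 11.2 → market A is larger by 4.8.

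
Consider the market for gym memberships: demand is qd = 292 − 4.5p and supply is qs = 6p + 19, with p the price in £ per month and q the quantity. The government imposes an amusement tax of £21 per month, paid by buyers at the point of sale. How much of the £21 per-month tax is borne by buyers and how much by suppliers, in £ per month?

Buyers bear £12 per month; suppliers bear £9 per month.

Without the tax, 292 − 4.5p = 6p + 19 gives 10.5p = 273, so p* = £26 and q* = 175.
With the tax collected from buyers, demand (in seller-price terms) shifts: qd = 292 − 4.5(p + 21).
New equilibrium: buyers pay £38, suppliers receive £17, q = 121. (Wedge: pb − ps = 21.)
Burden on buyers: £12; on suppliers: £9. (They sum to £21.)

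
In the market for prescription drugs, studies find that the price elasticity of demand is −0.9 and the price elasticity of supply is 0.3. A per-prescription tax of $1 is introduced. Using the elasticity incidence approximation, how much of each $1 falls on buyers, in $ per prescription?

Buyers bear ≈ $0.25 per prescription.

Incidence ratio: buyers' share ≈ εs / (εs + |εd|) = 0.3 / (0.3 + 0.9) = 0.25.
So buyers bear ≈ 0.25 × $1 = $0.25; suppliers bear $0.75.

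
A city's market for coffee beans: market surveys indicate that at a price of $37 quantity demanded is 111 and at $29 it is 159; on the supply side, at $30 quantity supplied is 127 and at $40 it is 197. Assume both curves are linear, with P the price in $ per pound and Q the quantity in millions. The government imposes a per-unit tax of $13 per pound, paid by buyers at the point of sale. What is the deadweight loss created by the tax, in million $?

Demand slope: (159 − 111)/(29 − 37) = -6, so Qd = 333 − 6P.
Supply slope: (197 − 127)/(40 − 30) = 7, so Qs = 7P − 83.
Without the tax, 333 − 6P = 7P − 83 gives 13P = 416, so P* = $32 and Q* = 141.
With the tax collected from buyers, demand (in seller-price terms) shifts: Qd = 333 − 6(P + 13).
Solving gives Q = 99 with buyers paying $39 and producers receiving $26 (the $13 wedge).
Quantity falls by |ΔQ| = |141 − 99| = 42.
DWL = ½ · t · |ΔQ| = ½ · 13 · 42 = $273.

Deadweight loss = $273 million.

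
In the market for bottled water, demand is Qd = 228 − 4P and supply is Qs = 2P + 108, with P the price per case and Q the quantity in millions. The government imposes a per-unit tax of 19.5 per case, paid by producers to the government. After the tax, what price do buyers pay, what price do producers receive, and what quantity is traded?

Without the tax, 228 − 4P = 2P + 108 gives 6P = 120, so P* = 20 and Q* = 148.
With the tax collected from producers, supply shifts: Qs = 2(P − 19.5) + 108.
Solving gives Q = 122 with buyers paying 26.5 and producers receiving 7 (the 19.5 wedge).
The less price-elastic side of the market bears the larger share of a per-unit tax.

Buyers pay 26.5; producers receive 7; quantity = 122.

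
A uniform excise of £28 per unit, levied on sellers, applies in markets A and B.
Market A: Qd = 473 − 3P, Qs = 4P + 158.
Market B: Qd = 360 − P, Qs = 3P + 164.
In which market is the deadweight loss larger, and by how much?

Market A: pre-tax P* = £45, Q* = 338; post-tax Q = 290; deadweight loss = £672.
Market B: pre-tax P* = £49, Q* = 311; post-tax Q = 290; deadweight loss = £294.
Difference: £672 vs £294 → market A is larger by £378.

Market A, by £378.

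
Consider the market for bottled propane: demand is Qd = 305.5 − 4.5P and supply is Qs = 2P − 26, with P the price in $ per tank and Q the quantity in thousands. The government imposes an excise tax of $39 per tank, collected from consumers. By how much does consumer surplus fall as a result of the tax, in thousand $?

Consumer surplus falls by $588 thousand.

Before the tax: set 305.5 − 4.5P = 2P − 26 → P* = $51, Q* = 76.
With the tax collected from consumers, demand (in seller-price terms) shifts: Qd = 305.5 − 4.5(P + 39).
New equilibrium: consumers pay $63, producers receive $24, Q = 22. (Wedge: Pb − Ps = 39.)
ΔCS is the trapezoid between Q = 22 and Q = 76 of height $12: ½ · (76 + 22) · 12 = $588.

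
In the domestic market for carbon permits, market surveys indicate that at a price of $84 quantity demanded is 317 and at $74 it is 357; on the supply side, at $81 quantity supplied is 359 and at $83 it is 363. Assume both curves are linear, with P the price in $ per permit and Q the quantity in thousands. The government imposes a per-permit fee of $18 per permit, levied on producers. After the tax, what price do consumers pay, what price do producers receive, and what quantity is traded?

Demand slope: (357 − 317)/(74 − 84) = -4, so Qd = 653 − 4P.
Supply slope: (363 − 359)/(83 − 81) = 2, so Qs = 2P + 197.
Without the tax, 653 − 4P = 2P + 197 gives 6P = 456, so P* = $76 and Q* = 349.
With the tax collected from producers, supply shifts: Qs = 2(P − 18) + 197.
New equilibrium: consumers pay $82, producers receive $64, Q = 325. (Wedge: Pb − Ps = 18.)

Consumers pay $82; producers receive $64; quantity = 325.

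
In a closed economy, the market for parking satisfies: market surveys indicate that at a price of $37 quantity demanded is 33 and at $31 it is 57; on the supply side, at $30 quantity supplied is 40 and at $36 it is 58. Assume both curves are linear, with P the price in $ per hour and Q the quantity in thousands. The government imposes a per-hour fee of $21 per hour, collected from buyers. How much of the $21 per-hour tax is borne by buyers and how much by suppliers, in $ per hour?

Demand slope: (57 − 33)/(31 − 37) = -4, so Qd = 181 − 4P.
Supply slope: (58 − 40)/(36 − 30) = 3, so Qs = 3P − 50.
Before the tax: set 181 − 4P = 3P − 50 → P* = $33, Q* = 49.
With the tax collected from buyers, demand (in seller-price terms) shifts: Qd = 181 − 4(P + 21).
New equilibrium: buyers pay $42, suppliers receive $21, Q = 13. (Wedge: Pb − Ps = 21.)
Burden on buyers: $9; on suppliers: $12. (They sum to $21.)
The less price-elastic side of the market bears the larger share of a per-unit tax.

Buyers bear $9 per hour; suppliers bear $12 per hour.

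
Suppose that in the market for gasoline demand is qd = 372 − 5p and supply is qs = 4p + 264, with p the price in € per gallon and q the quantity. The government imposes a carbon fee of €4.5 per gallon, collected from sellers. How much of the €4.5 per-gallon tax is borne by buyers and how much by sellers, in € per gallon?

Without the tax, 372 − 5p = 4p + 264 gives 9p = 108, so p* = €12 and q* = 312.
With the tax collected from sellers, supply shifts: qs = 4(p − 4.5) + 264.
New equilibrium: buyers pay €14, sellers receive €9.5, q = 302. (Wedge: pb − ps = 4.5.)
Burden on buyers: €2; on sellers: €2.5. (They sum to €4.5.)

Buyers bear €2 per gallon; sellers bear €2.5 per gallon.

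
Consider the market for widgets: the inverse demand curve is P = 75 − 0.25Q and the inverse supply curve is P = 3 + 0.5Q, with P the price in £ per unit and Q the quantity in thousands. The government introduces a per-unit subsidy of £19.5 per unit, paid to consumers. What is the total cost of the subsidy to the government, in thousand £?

Inverting to Q(P) form: Qd = 300 − 4P; Qs = 2P − 6.
Before the subsidy: set 300 − 4P = 2P − 6 → P* = £51, Q* = 96.
With a per-unit subsidy paid to consumers, each effectively pays P − 19.5, so demand becomes Qd = 300 − 4(P − 19.5).
New equilibrium: consumers pay £44.5, producers receive £64, Q = 122. (Wedge: Pb − Ps = −19.5.)
Outlay = t · Q = 19.5 · 122 = £2379.

Government outlay = £2379 thousand.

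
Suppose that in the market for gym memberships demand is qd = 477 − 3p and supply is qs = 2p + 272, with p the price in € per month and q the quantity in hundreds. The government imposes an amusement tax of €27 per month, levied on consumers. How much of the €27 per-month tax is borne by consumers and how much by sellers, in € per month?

Consumers bear €10.8 per month; sellers bear €16.2 per month.

Before the tax: set 477 − 3p = 2p + 272 → p* = €41, q* = 354.
With the tax collected from consumers, demand (in seller-price terms) shifts: qd = 477 − 3(p + 27).
Solving gives q = 321.6 with consumers paying €51.8 and sellers receiving €24.8 (the €27 wedge).
Burden on consumers: €10.8; on sellers: €16.2. (They sum to €27.)
The less price-elastic side of the market bears the larger share of a per-unit tax.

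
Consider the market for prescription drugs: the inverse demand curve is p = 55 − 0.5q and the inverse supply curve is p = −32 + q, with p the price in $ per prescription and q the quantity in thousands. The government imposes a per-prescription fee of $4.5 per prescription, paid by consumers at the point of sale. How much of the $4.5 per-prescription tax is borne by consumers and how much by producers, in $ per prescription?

Consumers bear $1.5 per prescription; producers bear $3 per prescription.

Inverting to q(p) form: qd = 110 − 2p; qs = p + 32.
Without the tax, 110 − 2p = p + 32 gives 3p = 78, so p* = $26 and q* = 58.
With the tax collected from consumers, demand (in seller-price terms) shifts: qd = 110 − 2(p + 4.5).
New equilibrium: consumers pay $27.5, producers receive $23, q = 55. (Wedge: pb − ps = 4.5.)
Burden on consumers: $1.5; on producers: $3. (They sum to $4.5.)
The less price-elastic side of the market bears the larger share of a per-unit tax.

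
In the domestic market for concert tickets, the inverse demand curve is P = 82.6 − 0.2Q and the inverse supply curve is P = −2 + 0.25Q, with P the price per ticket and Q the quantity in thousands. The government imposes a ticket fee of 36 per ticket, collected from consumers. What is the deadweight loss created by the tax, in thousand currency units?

Deadweight loss = 1440 thousand.

Inverting to Q(P) form: Qd = 413 − 5P; Qs = 4P + 8.
Before the tax: set 413 − 5P = 4P + 8 → P* = 45, Q* = 188.
With the tax collected from consumers, demand (in seller-price terms) shifts: Qd = 413 − 5(P + 36).
New equilibrium: consumers pay 61, sellers receive 25, Q = 108. (Wedge: Pb − Ps = 36.)
Quantity falls by |ΔQ| = |188 − 108| = 80.
DWL = ½ · t · |ΔQ| = ½ · 36 · 80 = 1440.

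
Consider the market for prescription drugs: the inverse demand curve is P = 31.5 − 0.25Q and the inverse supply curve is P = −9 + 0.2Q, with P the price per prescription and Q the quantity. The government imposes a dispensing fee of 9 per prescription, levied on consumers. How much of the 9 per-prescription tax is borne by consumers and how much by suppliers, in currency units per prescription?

Inverting to Q(P) form: Qd = 126 − 4P; Qs = 5P + 45.
Before the tax: set 126 − 4P = 5P + 45 → P* = 9, Q* = 90.
With the tax collected from consumers, demand (in seller-price terms) shifts: Qd = 126 − 4(P + 9).
Solving gives Q = 70 with consumers paying 14 and suppliers receiving 5 (the 9 wedge).
Burden on consumers: 5; on suppliers: 4. (They sum to 9.)

Consumers bear 5 per prescription; suppliers bear 4 per prescription.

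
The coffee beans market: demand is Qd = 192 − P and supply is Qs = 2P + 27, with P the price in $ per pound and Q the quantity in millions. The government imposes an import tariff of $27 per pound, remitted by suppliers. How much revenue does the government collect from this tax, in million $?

Tax revenue = $3213 million.

Without the tax, 192 − P = 2P + 27 gives 3P = 165, so P* = $55 and Q* = 137.
With the tax collected from suppliers, supply shifts: Qs = 2(P − 27) + 27.
Solving gives Q = 119 with consumers paying $73 and suppliers receiving $46 (the $27 wedge).
Revenue = t · Q = 27 · 119 = $3213.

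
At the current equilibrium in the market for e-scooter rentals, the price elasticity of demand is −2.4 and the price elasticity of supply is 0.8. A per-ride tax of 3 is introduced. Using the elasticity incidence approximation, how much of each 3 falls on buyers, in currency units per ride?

Buyers bear ≈ 0.75 per ride.

Incidence ratio: buyers' share ≈ εs / (εs + |εd|) = 0.8 / (0.8 + 2.4) = 0.25.
So buyers bear ≈ 0.25 × 3 = 0.75; producers bear 2.25.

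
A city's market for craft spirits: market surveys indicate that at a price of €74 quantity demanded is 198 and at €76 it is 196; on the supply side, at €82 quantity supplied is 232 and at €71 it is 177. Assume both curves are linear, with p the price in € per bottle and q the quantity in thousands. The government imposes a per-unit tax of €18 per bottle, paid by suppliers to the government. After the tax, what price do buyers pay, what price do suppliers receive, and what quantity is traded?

Demand slope: (196 − 198)/(76 − 74) = -1, so qd = 272 − p.
Supply slope: (177 − 232)/(71 − 82) = 5, so qs = 5p − 178.
Before the tax: set 272 − p = 5p − 178 → p* = €75, q* = 197.
With the tax collected from suppliers, supply shifts: qs = 5(p − 18) − 178.
Solving gives q = 182 with buyers paying €90 and suppliers receiving €72 (the €18 wedge).
The less price-elastic side of the market bears the larger share of a per-unit tax.

Buyers pay €90; suppliers receive €72; quantity = 182.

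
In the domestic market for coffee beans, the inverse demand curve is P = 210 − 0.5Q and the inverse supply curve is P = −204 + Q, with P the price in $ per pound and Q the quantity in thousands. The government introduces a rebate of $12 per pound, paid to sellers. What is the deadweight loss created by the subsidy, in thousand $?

Deadweight loss = $48 thousand.

Inverting to Q(P) form: Qd = 420 − 2P; Qs = P + 204.
Without the subsidy, 420 − 2P = P + 204 gives 3P = 216, so P* = $72 and Q* = 276.
With a per-unit subsidy paid to sellers, each receives P + 12 per unit sold, so supply becomes Qs = (P + 12) + 204.
New equilibrium: consumers pay $68, sellers receive $80, Q = 284. (Wedge: Pb − Ps = −12.)
Quantity rises by |ΔQ| = |276 − 284| = 8.
DWL = ½ · t · |ΔQ| = ½ · 12 · 8 = $48.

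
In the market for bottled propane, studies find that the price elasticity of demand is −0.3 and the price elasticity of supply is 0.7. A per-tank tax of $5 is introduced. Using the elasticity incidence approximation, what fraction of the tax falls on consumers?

Incidence ratio: consumers' share ≈ εs / (εs + |εd|) = 0.7 / (0.7 + 0.3) = 0.7.
Supply is the more elastic side, so consumers bear the larger share.

Consumers' share ≈ 0.7.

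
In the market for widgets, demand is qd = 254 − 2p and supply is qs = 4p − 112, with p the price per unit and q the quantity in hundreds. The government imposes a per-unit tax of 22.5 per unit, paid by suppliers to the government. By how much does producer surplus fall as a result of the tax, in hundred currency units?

Producer surplus falls by 877.5 hundred.

Without the tax, 254 − 2p = 4p − 112 gives 6p = 366, so p* = 61 and q* = 132.
With the tax collected from suppliers, supply shifts: qs = 4(p − 22.5) − 112.
Solving gives q = 102 with buyers paying 76 and suppliers receiving 53.5 (the 22.5 wedge).
ΔPS is the trapezoid between Q = 102 and Q = 132 of height 7.5: ½ · (132 + 102) · 7.5 = 877.5.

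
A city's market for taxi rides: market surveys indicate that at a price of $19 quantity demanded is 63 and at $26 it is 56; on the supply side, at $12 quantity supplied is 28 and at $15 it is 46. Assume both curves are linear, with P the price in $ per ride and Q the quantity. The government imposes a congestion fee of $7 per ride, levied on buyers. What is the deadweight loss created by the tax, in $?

Deadweight loss = $21.

Demand slope: (56 − 63)/(26 − 19) = -1, so Qd = 82 − P.
Supply slope: (46 − 28)/(15 − 12) = 6, so Qs = 6P − 44.
Before the tax: set 82 − P = 6P − 44 → P* = $18, Q* = 64.
With the tax collected from buyers, demand (in seller-price terms) shifts: Qd = 82 − (P + 7).
Solving gives Q = 58 with buyers paying $24 and sellers receiving $17 (the $7 wedge).
Quantity falls by |ΔQ| = |64 − 58| = 6.
DWL = ½ · t · |ΔQ| = ½ · 7 · 6 = $21.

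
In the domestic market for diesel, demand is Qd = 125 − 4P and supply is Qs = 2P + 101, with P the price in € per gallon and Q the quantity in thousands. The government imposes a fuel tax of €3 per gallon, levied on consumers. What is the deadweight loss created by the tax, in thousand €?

Before the tax: set 125 − 4P = 2P + 101 → P* = €4, Q* = 109.
With the tax collected from consumers, demand (in seller-price terms) shifts: Qd = 125 − 4(P + 3).
New equilibrium: consumers pay €5, suppliers receive €2, Q = 105. (Wedge: Pb − Ps = 3.)
Quantity falls by |ΔQ| = |109 − 105| = 4.
DWL = ½ · t · |ΔQ| = ½ · 3 · 4 = €6.

Deadweight loss = €6 thousand.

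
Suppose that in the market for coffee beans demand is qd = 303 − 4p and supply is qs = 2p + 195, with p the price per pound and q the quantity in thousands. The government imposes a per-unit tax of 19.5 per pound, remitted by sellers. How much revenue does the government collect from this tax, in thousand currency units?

Before the tax: set 303 − 4p = 2p + 195 → p* = 18, q* = 231.
With the tax collected from sellers, supply shifts: qs = 2(p − 19.5) + 195.
Solving gives q = 205 with consumers paying 24.5 and sellers receiving 5 (the 19.5 wedge).
Revenue = t · Q = 19.5 · 205 = 3997.5.

Tax revenue = 3997.5 thousand.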